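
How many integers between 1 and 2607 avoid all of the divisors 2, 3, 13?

|div by 2|=1303, |div by 3|=869, |div by 13|=200.
|div by 2&3|=434, |div by 2&13|=100, |div by 3&13|=66, |div by all|=33.
By inclusion-exclusion, divisible by at least one: 1303+869+200-434-100-66+33 = 1805.
Not divisible by any: 2607 - 1805.

Final answer: 802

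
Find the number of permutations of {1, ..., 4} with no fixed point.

Derangements satisfy D(n) = (n-1)(D(n-1) + D(n-2)), starting from D(0)=1, D(1)=0.
D(2) = 1 x (0 + 1) = 1
D(3) = 2 x (1 + 0) = 2
D(4) = 3 x (D(3) + D(2)) = 3 x (2 + 1)

Final answer: D(4) = 9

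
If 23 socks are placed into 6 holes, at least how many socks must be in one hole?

By the pigeonhole principle: ceiling(23/6).

Final answer: 4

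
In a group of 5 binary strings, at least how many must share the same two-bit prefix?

There are 4 possible values for two-bit prefix. With 5 binary strings and 4 categories, by pigeonhole: ceiling(5/4).

Final answer: 2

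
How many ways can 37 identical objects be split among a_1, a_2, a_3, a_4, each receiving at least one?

Substitute a'_i = a_i - 1 (so a'_i >= 0). Then sum a'_i = 37 - 4 = 33.
Stars and bars: C(33+4-1, 4-1) = C(36,3).

Final answer: C(36,3) = 7140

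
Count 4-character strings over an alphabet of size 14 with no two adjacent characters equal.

Let g(n) count such strings. g(1) = 14, and each valid string of length n-1 extends in 13 ways (any symbol but the last), so g(n) = 13 g(n-1).
Total: g(4) = 14 x 13^3.

Final answer: 14 x 13^{3} = 30758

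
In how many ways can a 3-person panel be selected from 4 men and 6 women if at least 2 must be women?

Sum over valid woman counts:
C(6,2)C(4,1) = 60
C(6,3)C(4,0) = 20
Total: 60 + 20.

Final answer: 80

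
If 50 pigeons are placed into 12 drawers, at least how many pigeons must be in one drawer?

By the pigeonhole principle: ceiling(50/12).

Final answer: 5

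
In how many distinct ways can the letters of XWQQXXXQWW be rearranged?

Letters (Q:3, W:3, X:4). Total letters: 10.
Permutations = 10!/(4! x 3! x 3!).

Final answer: 4200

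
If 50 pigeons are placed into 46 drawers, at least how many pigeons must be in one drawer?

By the pigeonhole principle: ceiling(50/46).

Final answer: 2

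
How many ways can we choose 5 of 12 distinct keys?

C(12,5) = 12!/(5! x (12-5)!).

Final answer: C(12,5) = 792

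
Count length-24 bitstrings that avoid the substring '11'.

Let a(n) count valid strings. If the last bit is 0 the prefix is any valid string of length n-1; if it is 1 the string must end in 01 with a valid prefix of length n-2. So a(n) = a(n-1) + a(n-2), a(1)=2, a(2)=3.
Iterating the recurrence: a(1)=2, a(2)=3, a(3)=5, a(4)=8, a(5)=13, a(6)=21, a(7)=34, a(8)=55, a(9)=89, a(10)=144, a(11)=233, a(12)=377, a(13)=610, a(14)=987, a(15)=1597, a(16)=2584, a(17)=4181, a(18)=6765, a(19)=10946, a(20)=17711, a(21)=28657, a(22)=46368, a(23)=75025, a(24)=121393.

Final answer: 121393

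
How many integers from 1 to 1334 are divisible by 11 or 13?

Multiples of 11: 121. Multiples of 13: 102. Of both (lcm=143): 9.
By inclusion-exclusion: 121 + 102 - 9.

Final answer: 214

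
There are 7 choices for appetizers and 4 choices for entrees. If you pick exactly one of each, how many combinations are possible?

By the multiplication principle: 7 x 4.

Final answer: 28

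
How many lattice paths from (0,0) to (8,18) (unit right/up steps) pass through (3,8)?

Paths (0,0)->(3,8): C(11,8) = 165.
Paths (3,8)->(8,18): C(15,10) = 3003.
By multiplication principle: 165 x 3003.

Final answer: 495495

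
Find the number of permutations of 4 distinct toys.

The number of ways to arrange 4 distinct objects is 4!.

Final answer: 4! = 24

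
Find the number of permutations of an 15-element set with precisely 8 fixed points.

Choose which 8 elements are fixed: C(15,8) = 6435.
Derange the remaining 7 using D(j) = (j-1)(D(j-1) + D(j-2)), D(0)=1, D(1)=0: D(2)=1, D(3)=2, D(4)=9, D(5)=44, D(6)=265, D(7)=1854.
Total: 6435 x 1854.

Final answer: C(15,8) D(7) = 11930490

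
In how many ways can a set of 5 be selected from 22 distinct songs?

C(22,5) = 22!/(5! x 17!).

Final answer: \binom{22}{5} = 26334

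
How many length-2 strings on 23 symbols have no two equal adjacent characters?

Let g(n) count such strings. g(1) = 23, and each valid string of length n-1 extends in 22 ways (any symbol but the last), so g(n) = 22 g(n-1).
Total: g(2) = 23 x 22^1.

Final answer: 23 x 22^{1} = 506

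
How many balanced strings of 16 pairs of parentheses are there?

This is a standard Catalan-number count: the answer is C_n. Here n = 16 (pairs).
C_n = (2n)!/(n!(n+1)!), so C_{16} = 32!/(16! x 17!) = C(32,16)/17 = 601080390/17.

Final answer: C_{16} = 35357670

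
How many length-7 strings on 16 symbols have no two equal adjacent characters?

First character: 16 choices. Each subsequent: 15 choices (must differ from the previous one).
Total: 16 x 15^6.

Final answer: 16 x 15^{6} = 182250000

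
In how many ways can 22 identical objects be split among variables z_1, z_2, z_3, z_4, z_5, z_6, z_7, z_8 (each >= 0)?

Stars and bars with 22 stars and 7 bars:
C(22+8-1, 8-1) = C(29,7).

Final answer: C(29,7) = 1560780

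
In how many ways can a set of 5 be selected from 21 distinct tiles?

C(21,5) = 21!/(5! x 16!).

Final answer: \binom{21}{5} = 20349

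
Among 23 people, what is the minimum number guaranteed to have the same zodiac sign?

There are 12 possible values for zodiac sign. With 23 people and 12 categories, by pigeonhole: ceiling(23/12).

Final answer: 2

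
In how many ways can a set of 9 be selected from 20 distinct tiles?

C(20,9) = 20!/(9! x 11!).

Final answer: \binom{20}{9} = 167960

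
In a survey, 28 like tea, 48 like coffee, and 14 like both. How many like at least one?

|A union B| = |A| + |B| - |A intersect B| = 28 + 48 - 14.

Final answer: 62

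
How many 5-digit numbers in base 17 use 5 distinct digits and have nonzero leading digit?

First digit: 16 (nonzero). Second: 16 (not first). Third: 15, etc.
Total: 16 x 16 x 15 x 14 x 13.

Final answer: 698880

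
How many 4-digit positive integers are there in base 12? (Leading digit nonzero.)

In base 12, the leading digit has 11 choices (1..11); each of the remaining 3 digits has 12 choices.
Total: 11 x 12^3.

Final answer: 19008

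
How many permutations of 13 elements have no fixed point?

D(n) = (n-1)(D(n-1) + D(n-2)), D(0)=1, D(1)=0.
D(2) = 1 x (0 + 1) = 1
D(3) = 2 x (1 + 0) = 2
D(4) = 3 x (2 + 1) = 9
D(5) = 4 x (9 + 2) = 44
D(6) = 5 x (44 + 9) = 265
D(7) = 6 x (265 + 44) = 1854
D(8) = 7 x (1854 + 265) = 14833
D(9) = 8 x (14833 + 1854) = 133496
D(10) = 9 x (133496 + 14833) = 1334961
D(11) = 10 x (1334961 + 133496) = 14684570
D(12) = 11 x (14684570 + 1334961) = 176214841
D(13) = 12 x (D(12) + D(11)) = 12 x (176214841 + 14684570)

Final answer: D(13) = 2290792932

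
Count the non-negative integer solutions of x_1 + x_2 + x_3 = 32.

Stars and bars with 32 stars and 2 bars:
C(32+3-1, 3-1) = C(34,2).

Final answer: C(34,2) = 561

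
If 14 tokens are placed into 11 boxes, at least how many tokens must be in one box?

By the pigeonhole principle: ceiling(14/11).

Final answer: 2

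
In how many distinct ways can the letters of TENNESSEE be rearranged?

Letters (E:4, N:2, S:2, T:1). Total letters: 9.
Permutations = 9!/(4! x 2! x 2!).

Final answer: 3780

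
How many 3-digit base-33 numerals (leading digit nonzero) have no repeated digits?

First digit: 32 (nonzero). Second: 32 (not first). Third: 31, etc.
Total: 32 x 32 x 31.

Final answer: 31744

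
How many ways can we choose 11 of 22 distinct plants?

C(22,11) = 22!/(11! x 11!).

Final answer: \binom{22}{11} = 705432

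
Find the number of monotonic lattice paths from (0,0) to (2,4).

Each path has 2 right steps and 4 up steps in some order (6 steps total).
Choose which 4 of the 6 steps are up: C(6,4).

Final answer: C(6,4) = 15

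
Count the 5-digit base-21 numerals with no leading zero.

Leading digit: 20 options (nonzero). Other 4 digit(s): 21 options each.
Total: 20 x 21^4.

Final answer: 3889620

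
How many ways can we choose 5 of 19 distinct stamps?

C(19,5) = 19!/(5! x 14!).

Final answer: \binom{19}{5} = 11628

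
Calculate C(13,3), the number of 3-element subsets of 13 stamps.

C(13,3) = 13!/(3! x 10!).

Final answer: \binom{13}{3} = 286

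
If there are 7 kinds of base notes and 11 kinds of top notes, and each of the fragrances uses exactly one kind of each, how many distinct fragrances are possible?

By the multiplication principle: 7 x 11.

Final answer: 77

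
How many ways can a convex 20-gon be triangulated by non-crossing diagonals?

This is counted by the nth Catalan number C_n. Here n = 20 - 2 = 18.
Using C_0 = 1 and C_(k+1) = C_k x 2(2k+1)/(k+2), build up term by term: C_1=1, C_2=2, C_3=5, C_4=14, C_5=42, C_6=132, C_7=429, C_8=1430, C_9=4862, C_10=16796, C_11=58786, C_12=208012, C_13=742900, C_14=2674440, C_15=9694845, C_16=35357670, C_17=129644790, C_18=477638700.

Final answer: C_{18} = 477638700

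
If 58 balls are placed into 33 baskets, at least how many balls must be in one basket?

By the pigeonhole principle: ceiling(58/33).

Final answer: 2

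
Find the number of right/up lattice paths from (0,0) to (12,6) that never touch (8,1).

Total paths to (12,6): C(18,6) = 18564.
Paths through (8,1): C(9,1) x C(9,5) = 1134.
Avoiding (8,1): 18564 - 1134.

Final answer: 17430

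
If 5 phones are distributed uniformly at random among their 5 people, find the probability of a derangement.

D(n) = (n-1)(D(n-1) + D(n-2)), D(0)=1, D(1)=0.
Building up: D(2)=1, D(3)=2, D(4)=9, D(5)=44.
Total arrangements: 5! = 120.
Probability = D(5)/5! = 11/30.

Final answer: D(5)/5! = 44/120 = 0.366667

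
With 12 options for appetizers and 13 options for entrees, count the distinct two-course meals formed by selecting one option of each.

By the multiplication principle: 12 x 13.

Final answer: 156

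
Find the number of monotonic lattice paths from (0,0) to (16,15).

Each path has 16 right steps and 15 up steps in some order (31 steps total).
Choose which 15 of the 31 steps are up: C(31,15).

Final answer: C(31,15) = 300540195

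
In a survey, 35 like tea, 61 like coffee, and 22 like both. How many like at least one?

|A union B| = |A| + |B| - |A intersect B| = 35 + 61 - 22.

Final answer: 74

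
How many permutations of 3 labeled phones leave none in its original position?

D(n) = (n-1)(D(n-1) + D(n-2)), D(0)=1, D(1)=0.
D(2) = 1 x (0 + 1) = 1
D(3) = 2 x (D(2) + D(1)) = 2 x (1 + 0)

Final answer: D(3) = 2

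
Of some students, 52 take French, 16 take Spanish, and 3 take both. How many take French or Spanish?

|A union B| = |A| + |B| - |A intersect B| = 52 + 16 - 3.

Final answer: 65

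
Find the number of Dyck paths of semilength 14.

Total monotonic paths to (14,14): C(28,14) = 40116600.
Paths that cross above y=x (reflection bijection): C(28,15) = 37442160.
Valid Dyck paths: 40116600 - 37442160.
(Check: C(28,14) - C(28,15) = C(28,14)/15, the Catalan number C_{14}.)

Final answer: C_{14} = 2674440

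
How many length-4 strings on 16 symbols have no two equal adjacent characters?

Let g(n) count such strings. g(1) = 16, and each valid string of length n-1 extends in 15 ways (any symbol but the last), so g(n) = 15 g(n-1).
Total: g(4) = 16 x 15^3.

Final answer: 16 x 15^{3} = 54000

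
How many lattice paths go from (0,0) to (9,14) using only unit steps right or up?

Each path has 9 right steps and 14 up steps in some order (23 steps total).
Choose which 14 of the 23 steps are up: C(23,14).

Final answer: C(23,14) = 817190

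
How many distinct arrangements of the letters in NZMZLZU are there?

Letters (L:1, M:1, N:1, U:1, Z:3). Total letters: 7.
Permutations = 7!/(3!).

Final answer: 840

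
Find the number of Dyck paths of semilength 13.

Total monotonic paths to (13,13): C(26,13) = 10400600.
By the reflection principle, paths that go above the diagonal number C(26,14) = 9657700.
Valid Dyck paths: 10400600 - 9657700.
(Equivalently, C_{13} = C(26,13)/14 = 10400600/14.)

Final answer: C_{13} = 742900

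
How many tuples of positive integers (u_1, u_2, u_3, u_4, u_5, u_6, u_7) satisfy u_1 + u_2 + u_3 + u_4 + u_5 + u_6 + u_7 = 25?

Substitute u'_i = u_i - 1 (so u'_i >= 0). Then sum u'_i = 25 - 7 = 18.
Stars and bars: C(18+7-1, 7-1) = C(24,6).

Final answer: C(24,6) = 134596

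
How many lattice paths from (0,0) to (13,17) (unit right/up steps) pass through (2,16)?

Paths (0,0)->(2,16): C(18,16) = 153.
Paths (2,16)->(13,17): C(12,1) = 12.
By multiplication principle: 153 x 12.

Final answer: 1836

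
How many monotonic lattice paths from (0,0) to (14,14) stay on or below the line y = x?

Total monotonic paths to (14,14): C(28,14) = 40116600.
Reflecting each bad path at its first crossing gives a bijection with paths to (13,15): C(28,15) = 37442160.
Valid Dyck paths: 40116600 - 37442160.
(These counts are the Catalan numbers.)

Final answer: C_{14} = 2674440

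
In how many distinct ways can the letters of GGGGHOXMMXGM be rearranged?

Letters (G:5, H:1, M:3, O:1, X:2). Total letters: 12.
Permutations = 12!/(5! x 3! x 2!).

Final answer: 332640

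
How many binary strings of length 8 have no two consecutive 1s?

Classify by the final bit: ...0 gives a(n-1) strings, ...01 gives a(n-2) strings. Thus a(n) = a(n-1) + a(n-2) with a(1)=2, a(2)=3.
Iterating the recurrence: a(1)=2, a(2)=3, a(3)=5, a(4)=8, a(5)=13, a(6)=21, a(7)=34, a(8)=55.

Final answer: 55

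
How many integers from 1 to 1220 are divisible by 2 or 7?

Multiples of 2: 610. Multiples of 7: 174. Of both (lcm=14): 87.
By inclusion-exclusion: 610 + 174 - 87.

Final answer: 697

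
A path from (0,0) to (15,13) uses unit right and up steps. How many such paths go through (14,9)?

Paths (0,0)->(14,9): C(23,9) = 817190.
Paths (14,9)->(15,13): C(5,4) = 5.
By multiplication principle: 817190 x 5.

Final answer: 4085950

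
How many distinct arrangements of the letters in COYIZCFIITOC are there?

Letters (C:3, F:1, I:3, O:2, T:1, Y:1, Z:1). Total letters: 12.
Permutations = 12!/(3! x 3! x 2!).

Final answer: 6652800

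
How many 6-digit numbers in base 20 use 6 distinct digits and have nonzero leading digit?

First digit: 19 (nonzero). Second: 19 (not first). Third: 18, etc.
Total: 19 x 19 x 18 x 17 x 16 x 15.

Final answer: 26511840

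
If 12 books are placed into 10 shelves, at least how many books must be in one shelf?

By the pigeonhole principle: ceiling(12/10).

Final answer: 2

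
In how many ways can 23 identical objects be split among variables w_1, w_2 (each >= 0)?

Stars and bars with 23 stars and 1 bars:
C(23+2-1, 2-1) = C(24,1).

Final answer: C(24,1) = 24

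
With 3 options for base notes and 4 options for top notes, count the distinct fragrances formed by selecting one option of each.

By the multiplication principle: 3 x 4.

Final answer: 12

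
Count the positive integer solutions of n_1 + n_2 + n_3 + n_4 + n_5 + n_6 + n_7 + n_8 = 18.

Substitute n'_i = n_i - 1 (so n'_i >= 0). Then sum n'_i = 18 - 8 = 10.
Stars and bars: C(10+8-1, 8-1) = C(17,7).

Final answer: C(17,7) = 19448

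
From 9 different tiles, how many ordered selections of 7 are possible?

P(9,7) = 9!/(9-7)! = 9!/2!.

Final answer: P(9,7) = 181440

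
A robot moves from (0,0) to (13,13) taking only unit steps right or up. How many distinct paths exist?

Each path has 13 right steps and 13 up steps in some order (26 steps total).
Choose which 13 of the 26 steps are up: C(26,13).

Final answer: C(26,13) = 10400600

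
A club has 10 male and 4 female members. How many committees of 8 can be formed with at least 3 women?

Sum over valid woman counts:
C(4,3)C(10,5) = 1008
C(4,4)C(10,4) = 210
Total: 1008 + 210.

Final answer: 1218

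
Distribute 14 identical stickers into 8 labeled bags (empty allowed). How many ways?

Stars and bars: C(n+k-1, k-1) = C(21,7).

Final answer: C(21,7) = 116280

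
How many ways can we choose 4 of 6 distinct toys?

C(6,4) = 6!/(4! x (6-4)!).

Final answer: C(6,4) = 15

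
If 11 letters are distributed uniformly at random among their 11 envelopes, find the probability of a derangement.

D(n) = (n-1)(D(n-1) + D(n-2)), D(0)=1, D(1)=0.
Building up: D(2)=1, D(3)=2, D(4)=9, D(5)=44, D(6)=265, D(7)=1854, D(8)=14833, D(9)=133496, D(10)=1334961, D(11)=14684570.
Total arrangements: 11! = 39916800.
Probability = D(11)/11! = 1468457/3991680.

Final answer: D(11)/11! = 14684570/39916800 = 0.367879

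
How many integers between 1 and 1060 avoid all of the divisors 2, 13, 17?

|div by 2|=530, |div by 13|=81, |div by 17|=62.
|div by 2&13|=40, |div by 2&17|=31, |div by 13&17|=4, |div by all|=2.
By inclusion-exclusion, divisible by at least one: 530+81+62-40-31-4+2 = 600.
Not divisible by any: 1060 - 600.

Final answer: 460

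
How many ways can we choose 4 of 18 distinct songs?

C(18,4) = 18!/(4! x (18-4)!).

Final answer: C(18,4) = 3060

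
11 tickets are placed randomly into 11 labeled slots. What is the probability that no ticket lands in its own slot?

Use the recurrence D(n) = (n-1)(D(n-1) + D(n-2)) with D(0)=1, D(1)=0.
Building up: D(2)=1, D(3)=2, D(4)=9, D(5)=44, D(6)=265, D(7)=1854, D(8)=14833, D(9)=133496, D(10)=1334961, D(11)=14684570.
Total arrangements: 11! = 39916800.
Probability = D(11)/11! = 1468457/3991680.

Final answer: D(11)/11! = 14684570/39916800 = 0.367879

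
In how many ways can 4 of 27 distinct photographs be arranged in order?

P(27,4) = 27!/(27-4)! = 27!/23!.

Final answer: P(27,4) = 421200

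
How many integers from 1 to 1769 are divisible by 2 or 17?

Multiples of 2: 884. Multiples of 17: 104. Of both (lcm=34): 52.
By inclusion-exclusion: 884 + 104 - 52.

Final answer: 936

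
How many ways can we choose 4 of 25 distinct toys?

C(25,4) = 25!/(4! x 21!).

Final answer: \binom{25}{4} = 12650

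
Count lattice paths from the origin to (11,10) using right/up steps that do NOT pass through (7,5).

Total paths to (11,10): C(21,10) = 352716.
Paths through (7,5): C(12,5) x C(9,5) = 99792.
Avoiding (7,5): 352716 - 99792.

Final answer: 252924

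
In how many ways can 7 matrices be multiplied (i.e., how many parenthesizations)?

This is a standard Catalan-number count: the answer is C_n. Here n = 7 - 1 = 6.
C_n = C(2n,n)/(n+1), so C_{6} = C(12,6)/7 = 924/7.

Final answer: C_{6} = 132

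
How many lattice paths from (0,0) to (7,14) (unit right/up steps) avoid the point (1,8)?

Total paths to (7,14): C(21,14) = 116280.
Paths through (1,8): C(9,8) x C(12,6) = 8316.
Avoiding (1,8): 116280 - 8316.

Final answer: 107964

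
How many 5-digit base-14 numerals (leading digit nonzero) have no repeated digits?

The leading digit has 13 choices (anything but zero); the next has 13 (anything but the first), then 12, and so on, one fewer each time.
Total: 13 x 13 x 12 x 11 x 10.

Final answer: 223080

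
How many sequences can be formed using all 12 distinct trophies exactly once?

The number of ways to arrange 12 distinct objects is 12!.

Final answer: 12! = 479001600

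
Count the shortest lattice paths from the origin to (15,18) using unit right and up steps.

Each path has 15 right steps and 18 up steps in some order (33 steps total).
Choose which 18 of the 33 steps are up: C(33,18).

Final answer: C(33,18) = 1037158320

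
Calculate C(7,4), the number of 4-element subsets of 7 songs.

C(7,4) = 7!/(4! x (7-4)!).

Final answer: C(7,4) = 35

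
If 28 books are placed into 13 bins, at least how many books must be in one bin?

By the pigeonhole principle: ceiling(28/13).

Final answer: 3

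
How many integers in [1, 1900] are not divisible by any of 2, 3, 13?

|div by 2|=950, |div by 3|=633, |div by 13|=146.
|div by 2&3|=316, |div by 2&13|=73, |div by 3&13|=48, |div by all|=24.
By inclusion-exclusion, divisible by at least one: 950+633+146-316-73-48+24 = 1316.
Not divisible by any: 1900 - 1316.

Final answer: 584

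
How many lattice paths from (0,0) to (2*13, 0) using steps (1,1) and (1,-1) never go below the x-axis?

Total monotonic paths to (13,13): C(26,13) = 10400600.
Reflecting each bad path at its first crossing gives a bijection with paths to (12,14): C(26,14) = 9657700.
Valid Dyck paths: 10400600 - 9657700.
(These counts are the Catalan numbers.)

Final answer: C_{13} = 742900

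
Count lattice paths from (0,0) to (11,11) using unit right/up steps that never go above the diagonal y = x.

Total monotonic paths to (11,11): C(22,11) = 705432.
By the reflection principle, paths that go above the diagonal number C(22,12) = 646646.
Valid Dyck paths: 705432 - 646646.
(Equivalently, C_{11} = C(22,11)/12 = 705432/12.)

Final answer: C_{11} = 58786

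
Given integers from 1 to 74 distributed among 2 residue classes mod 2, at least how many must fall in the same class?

By pigeonhole with 74 objects and 2 categories: ceiling(74/2).

Final answer: 37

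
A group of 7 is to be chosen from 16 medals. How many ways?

C(16,7) = 16!/(7! x (16-7)!).

Final answer: C(16,7) = 11440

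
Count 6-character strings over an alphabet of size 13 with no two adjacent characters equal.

Let g(n) count such strings. g(1) = 13, and each valid string of length n-1 extends in 12 ways (any symbol but the last), so g(n) = 12 g(n-1).
Total: g(6) = 13 x 12^5.

Final answer: 13 x 12^{5} = 3234816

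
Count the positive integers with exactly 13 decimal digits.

The leading digit cannot be 0 (9 options); the other 12 digits can be anything (10 options each).
Total: 9 x 10^12.

Final answer: 9000000000000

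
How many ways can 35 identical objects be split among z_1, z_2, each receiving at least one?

Substitute z'_i = z_i - 1 (so z'_i >= 0). Then sum z'_i = 35 - 2 = 33.
Stars and bars: C(33+2-1, 2-1) = C(34,1).

Final answer: C(34,1) = 34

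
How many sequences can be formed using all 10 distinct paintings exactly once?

The number of ways to arrange 10 distinct objects is 10!.

Final answer: 10! = 3628800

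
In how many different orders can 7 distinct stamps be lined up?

The number of ways to arrange 7 distinct objects is 7!.

Final answer: 7! = 5040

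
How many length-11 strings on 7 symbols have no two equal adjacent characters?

Let g(n) count such strings. g(1) = 7, and each valid string of length n-1 extends in 6 ways (any symbol but the last), so g(n) = 6 g(n-1).
Total: g(11) = 7 x 6^10.

Final answer: 7 x 6^{10} = 423263232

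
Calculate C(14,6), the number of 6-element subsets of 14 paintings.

C(14,6) = 14!/(6! x (14-6)!).

Final answer: C(14,6) = 3003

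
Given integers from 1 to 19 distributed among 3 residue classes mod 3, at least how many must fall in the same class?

By pigeonhole with 19 objects and 3 categories: ceiling(19/3).

Final answer: 7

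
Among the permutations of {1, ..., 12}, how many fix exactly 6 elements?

Choose which 6 elements are fixed: C(12,6) = 924.
Derange the remaining 6 using D(j) = (j-1)(D(j-1) + D(j-2)), D(0)=1, D(1)=0: D(2)=1, D(3)=2, D(4)=9, D(5)=44, D(6)=265.
Total: 924 x 265.

Final answer: C(12,6) D(6) = 244860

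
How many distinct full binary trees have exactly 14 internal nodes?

This is a standard Catalan-number count: the answer is C_n. Here n = 14.
C_n = C(2n,n)/(n+1), so C_{14} = C(28,14)/15 = 40116600/15.

Final answer: C_{14} = 2674440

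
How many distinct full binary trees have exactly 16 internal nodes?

This is a standard Catalan-number count: the answer is C_n. Here n = 16.
C_n = C(2n,n) - C(2n,n+1), so C_{16} = C(32,16) - C(32,17) = 601080390 - 565722720.

Final answer: C_{16} = 35357670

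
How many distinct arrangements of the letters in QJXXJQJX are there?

Letters (J:3, Q:2, X:3). Total letters: 8.
Permutations = 8!/(3! x 3! x 2!).

Final answer: 560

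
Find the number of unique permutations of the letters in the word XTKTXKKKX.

Letters (K:4, T:2, X:3). Total letters: 9.
Permutations = 9!/(4! x 3! x 2!).

Final answer: 1260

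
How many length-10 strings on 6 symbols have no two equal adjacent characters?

Let g(n) count such strings. g(1) = 6, and each valid string of length n-1 extends in 5 ways (any symbol but the last), so g(n) = 5 g(n-1).
Total: g(10) = 6 x 5^9.

Final answer: 6 x 5^{9} = 11718750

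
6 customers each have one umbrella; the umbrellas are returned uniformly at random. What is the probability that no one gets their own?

D(n) = (n-1)(D(n-1) + D(n-2)), D(0)=1, D(1)=0.
Building up: D(2)=1, D(3)=2, D(4)=9, D(5)=44, D(6)=265.
Total arrangements: 6! = 720.
Probability = D(6)/6! = 53/144.

Final answer: D(6)/6! = 265/720 = 0.368056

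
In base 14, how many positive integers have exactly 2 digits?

These are the integers in [14^1, 14^2), so the count is 14^2 - 14^1 = 13 x 14^1.

Final answer: 182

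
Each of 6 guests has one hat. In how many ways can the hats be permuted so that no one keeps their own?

Derangements satisfy D(n) = (n-1)(D(n-1) + D(n-2)), starting from D(0)=1, D(1)=0.
D(2) = 1 x (0 + 1) = 1
D(3) = 2 x (1 + 0) = 2
D(4) = 3 x (2 + 1) = 9
D(5) = 4 x (9 + 2) = 44
D(6) = 5 x (D(5) + D(4)) = 5 x (44 + 9)

Final answer: D(6) = 265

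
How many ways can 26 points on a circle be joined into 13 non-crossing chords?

The structures are counted by the Catalan number C_n. Here n = 26/2 = 13.
C_n = (2n)!/(n!(n+1)!), so C_{13} = 26!/(13! x 14!) = C(26,13)/14 = 10400600/14.

Final answer: C_{13} = 742900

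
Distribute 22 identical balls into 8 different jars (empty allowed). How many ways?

Stars and bars: C(n+k-1, k-1) = C(29,7).

Final answer: C(29,7) = 1560780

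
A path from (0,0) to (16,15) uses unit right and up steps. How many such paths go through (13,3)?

Paths (0,0)->(13,3): C(16,3) = 560.
Paths (13,3)->(16,15): C(15,12) = 455.
By multiplication principle: 560 x 455.

Final answer: 254800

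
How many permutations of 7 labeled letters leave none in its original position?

Derangements satisfy D(n) = (n-1)(D(n-1) + D(n-2)), starting from D(0)=1, D(1)=0.
D(2) = 1 x (0 + 1) = 1
D(3) = 2 x (1 + 0) = 2
D(4) = 3 x (2 + 1) = 9
D(5) = 4 x (9 + 2) = 44
D(6) = 5 x (44 + 9) = 265
D(7) = 6 x (D(6) + D(5)) = 6 x (265 + 44)

Final answer: D(7) = 1854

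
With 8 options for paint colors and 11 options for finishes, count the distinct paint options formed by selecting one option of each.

By the multiplication principle: 8 x 11.

Final answer: 88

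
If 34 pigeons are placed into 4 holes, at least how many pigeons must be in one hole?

By the pigeonhole principle: ceiling(34/4).

Final answer: 9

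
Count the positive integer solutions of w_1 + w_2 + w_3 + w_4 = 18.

Substitute w'_i = w_i - 1 (so w'_i >= 0). Then sum w'_i = 18 - 4 = 14.
Stars and bars: C(14+4-1, 4-1) = C(17,3).

Final answer: C(17,3) = 680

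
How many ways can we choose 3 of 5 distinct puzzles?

C(5,3) = 5!/(3! x (5-3)!).

Final answer: C(5,3) = 10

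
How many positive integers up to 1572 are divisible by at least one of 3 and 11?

Multiples of 3: 524. Multiples of 11: 142. Of both (lcm=33): 47.
By inclusion-exclusion: 524 + 142 - 47.

Final answer: 619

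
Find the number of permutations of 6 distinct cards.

The number of ways to arrange 6 distinct objects is 6!.

Final answer: 6! = 720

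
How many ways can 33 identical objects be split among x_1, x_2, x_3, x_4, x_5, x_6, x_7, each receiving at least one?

Substitute x'_i = x_i - 1 (so x'_i >= 0). Then sum x'_i = 33 - 7 = 26.
Stars and bars: C(26+7-1, 7-1) = C(32,6).

Final answer: C(32,6) = 906192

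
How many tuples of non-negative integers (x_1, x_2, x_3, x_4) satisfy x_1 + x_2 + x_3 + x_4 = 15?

Stars and bars with 15 stars and 3 bars:
C(15+4-1, 4-1) = C(18,3).

Final answer: C(18,3) = 816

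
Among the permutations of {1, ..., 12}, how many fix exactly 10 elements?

Choose which 10 elements are fixed: C(12,10) = 66.
Derange the remaining 2 using D(j) = (j-1)(D(j-1) + D(j-2)), D(0)=1, D(1)=0: D(2)=1.
Total: 66 x 1.

Final answer: C(12,10) D(2) = 66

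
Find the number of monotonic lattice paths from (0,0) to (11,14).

Each path has 11 right steps and 14 up steps in some order (25 steps total).
Choose which 14 of the 25 steps are up: C(25,14).

Final answer: C(25,14) = 4457400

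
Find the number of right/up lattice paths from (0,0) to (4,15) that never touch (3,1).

Total paths to (4,15): C(19,15) = 3876.
Paths through (3,1): C(4,1) x C(15,14) = 60.
Avoiding (3,1): 3876 - 60.

Final answer: 3816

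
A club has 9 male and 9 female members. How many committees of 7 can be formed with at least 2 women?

Sum over valid woman counts:
C(9,2)C(9,5) = 4536
C(9,3)C(9,4) = 10584
C(9,4)C(9,3) = 10584
C(9,5)C(9,2) = 4536
C(9,6)C(9,1) = 756
C(9,7)C(9,0) = 36
Total: 4536 + 10584 + 10584 + 4536 + 756 + 36.

Final answer: 31032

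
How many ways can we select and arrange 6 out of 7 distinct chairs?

P(7,6) = 7!/(7-6)! = 7!/1!.

Final answer: P(7,6) = 5040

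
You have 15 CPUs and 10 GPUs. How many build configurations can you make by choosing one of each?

By the multiplication principle: 15 x 10.

Final answer: 150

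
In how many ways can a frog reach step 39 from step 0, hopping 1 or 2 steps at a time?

Let f(n) count the ways. The last step is size 1 or 2, so f(n) = f(n-1) + f(n-2) with f(1)=1, f(2)=2.
Computing successive values: f(1)=1, f(2)=2, f(3)=3, f(4)=5, f(5)=8, f(6)=13, f(7)=21, f(8)=34, f(9)=55, f(10)=89, f(11)=144, f(12)=233, f(13)=377, f(14)=610, f(15)=987, f(16)=1597, f(17)=2584, f(18)=4181, f(19)=6765, f(20)=10946, f(21)=17711, f(22)=28657, f(23)=46368, f(24)=75025, f(25)=121393, f(26)=196418, f(27)=317811, f(28)=514229, f(29)=832040, f(30)=1346269, f(31)=2178309, f(32)=3524578, f(33)=5702887, f(34)=9227465, f(35)=14930352, f(36)=24157817, f(37)=39088169, f(38)=63245986, f(39)=102334155.

Final answer: 102334155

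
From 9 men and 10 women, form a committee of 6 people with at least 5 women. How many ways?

Sum over valid woman counts:
C(10,5)C(9,1) = 2268
C(10,6)C(9,0) = 210
Total: 2268 + 210.

Final answer: 2478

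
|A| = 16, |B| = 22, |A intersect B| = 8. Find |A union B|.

|A union B| = |A| + |B| - |A intersect B| = 16 + 22 - 8.

Final answer: 30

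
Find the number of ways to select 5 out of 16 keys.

C(16,5) = 16!/(5! x (16-5)!).

Final answer: C(16,5) = 4368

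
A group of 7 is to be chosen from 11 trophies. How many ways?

C(11,7) = 11!/(7! x 4!).

Final answer: \binom{11}{7} = 330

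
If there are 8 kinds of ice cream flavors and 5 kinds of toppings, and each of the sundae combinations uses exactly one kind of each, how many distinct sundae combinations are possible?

By the multiplication principle: 8 x 5.

Final answer: 40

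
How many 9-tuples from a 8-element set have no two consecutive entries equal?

First character: 8 choices. Each subsequent: 7 choices (must differ from the previous one).
Total: 8 x 7^8.

Final answer: 8 x 7^{8} = 46118408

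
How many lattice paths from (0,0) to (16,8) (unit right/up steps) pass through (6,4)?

Paths (0,0)->(6,4): C(10,4) = 210.
Paths (6,4)->(16,8): C(14,4) = 1001.
By multiplication principle: 210 x 1001.

Final answer: 210210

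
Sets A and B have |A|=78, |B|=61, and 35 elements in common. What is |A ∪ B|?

|A union B| = |A| + |B| - |A intersect B| = 78 + 61 - 35.

Final answer: 104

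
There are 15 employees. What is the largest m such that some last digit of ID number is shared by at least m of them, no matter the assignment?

There are 10 possible values for last digit of ID number. With 15 employees and 10 categories, by pigeonhole: ceiling(15/10).

Final answer: 2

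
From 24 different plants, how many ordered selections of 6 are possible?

P(24,6) = 24!/(24-6)! = 24!/18!.

Final answer: P(24,6) = 96909120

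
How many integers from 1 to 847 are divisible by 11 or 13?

Multiples of 11: 77. Multiples of 13: 65. Of both (lcm=143): 5.
By inclusion-exclusion: 77 + 65 - 5.

Final answer: 137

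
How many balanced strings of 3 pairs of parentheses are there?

This is a standard Catalan-number count: the answer is C_n. Here n = 3 (pairs).
C_n = C(2n,n)/(n+1), so C_{3} = C(6,3)/4 = 20/4.

Final answer: C_{3} = 5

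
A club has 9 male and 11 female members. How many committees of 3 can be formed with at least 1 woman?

Sum over valid woman counts:
C(11,1)C(9,2) = 396
C(11,2)C(9,1) = 495
C(11,3)C(9,0) = 165
Total: 396 + 495 + 165.

Final answer: 1056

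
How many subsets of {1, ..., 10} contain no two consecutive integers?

Let a(n) count such subsets of {1, ..., n}. Either n is excluded (a(n-1) ways) or n is included, forcing n-1 out (a(n-2) ways), so a(n) = a(n-1) + a(n-2) with a(1)=2, a(2)=3.
Iterating the recurrence: a(1)=2, a(2)=3, a(3)=5, a(4)=8, a(5)=13, a(6)=21, a(7)=34, a(8)=55, a(9)=89, a(10)=144.

Final answer: 144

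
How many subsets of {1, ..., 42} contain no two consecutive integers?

Condition on whether n belongs to the subset: if not, any valid subset of {1, ..., n-1} works (a(n-1)); if so, n-1 is excluded and the rest is a valid subset of {1, ..., n-2} (a(n-2)). Hence a(n) = a(n-1) + a(n-2), a(1)=2, a(2)=3.
Computing successive values: a(1)=2, a(2)=3, a(3)=5, a(4)=8, a(5)=13, a(6)=21, a(7)=34, a(8)=55, a(9)=89, a(10)=144, a(11)=233, a(12)=377, a(13)=610, a(14)=987, a(15)=1597, a(16)=2584, a(17)=4181, a(18)=6765, a(19)=10946, a(20)=17711, a(21)=28657, a(22)=46368, a(23)=75025, a(24)=121393, a(25)=196418, a(26)=317811, a(27)=514229, a(28)=832040, a(29)=1346269, a(30)=2178309, a(31)=3524578, a(32)=5702887, a(33)=9227465, a(34)=14930352, a(35)=24157817, a(36)=39088169, a(37)=63245986, a(38)=102334155, a(39)=165580141, a(40)=267914296, a(41)=433494437, a(42)=701408733.

Final answer: 701408733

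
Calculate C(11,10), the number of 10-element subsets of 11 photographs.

C(11,10) = 11!/(10! x 1!).

Final answer: \binom{11}{10} = 11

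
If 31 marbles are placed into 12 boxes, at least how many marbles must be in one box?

By the pigeonhole principle: ceiling(31/12).

Final answer: 3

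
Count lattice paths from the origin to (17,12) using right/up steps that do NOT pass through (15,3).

Total paths to (17,12): C(29,12) = 51895935.
Paths through (15,3): C(18,3) x C(11,9) = 44880.
Avoiding (15,3): 51895935 - 44880.

Final answer: 51851055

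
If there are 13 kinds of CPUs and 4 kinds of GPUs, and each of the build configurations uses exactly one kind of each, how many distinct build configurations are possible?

By the multiplication principle: 13 x 4.

Final answer: 52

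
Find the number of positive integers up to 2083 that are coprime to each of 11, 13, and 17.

|div by 11|=189, |div by 13|=160, |div by 17|=122.
|div by 11&13|=14, |div by 11&17|=11, |div by 13&17|=9, |div by all|=0.
By inclusion-exclusion, divisible by at least one: 189+160+122-14-11-9+0 = 437.
Not divisible by any: 2083 - 437.

Final answer: 1646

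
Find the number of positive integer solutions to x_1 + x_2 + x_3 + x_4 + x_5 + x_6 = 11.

Substitute x'_i = x_i - 1 (so x'_i >= 0). Then sum x'_i = 11 - 6 = 5.
Stars and bars: C(5+6-1, 6-1) = C(10,5).

Final answer: C(10,5) = 252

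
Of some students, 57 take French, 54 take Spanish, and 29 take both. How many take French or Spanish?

|A union B| = |A| + |B| - |A intersect B| = 57 + 54 - 29.

Final answer: 82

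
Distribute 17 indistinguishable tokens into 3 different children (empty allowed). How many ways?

Stars and bars: C(n+k-1, k-1) = C(19,2).

Final answer: C(19,2) = 171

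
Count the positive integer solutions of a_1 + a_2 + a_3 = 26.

Substitute a'_i = a_i - 1 (so a'_i >= 0). Then sum a'_i = 26 - 3 = 23.
Stars and bars: C(23+3-1, 3-1) = C(25,2).

Final answer: C(25,2) = 300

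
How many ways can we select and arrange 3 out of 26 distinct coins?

P(26,3) = 26!/(26-3)! = 26!/23!.

Final answer: P(26,3) = 15600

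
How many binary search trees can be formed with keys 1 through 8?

The structures are counted by the Catalan number C_n. Here n = 8.
C_n = C(2n,n) - C(2n,n+1), so C_{8} = C(16,8) - C(16,9) = 12870 - 11440.

Final answer: C_{8} = 1430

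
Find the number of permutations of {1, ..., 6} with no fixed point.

Derangements satisfy D(n) = (n-1)(D(n-1) + D(n-2)), starting from D(0)=1, D(1)=0.
Building up: D(2)=1, D(3)=2, D(4)=9, D(5)=44.
D(6) = 5 x (D(5) + D(4)) = 5 x (44 + 9).

Final answer: D(6) = 265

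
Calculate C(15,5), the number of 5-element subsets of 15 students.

C(15,5) = 15!/(5! x (15-5)!).

Final answer: C(15,5) = 3003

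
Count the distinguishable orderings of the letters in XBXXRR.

Letters (B:1, R:2, X:3). Total letters: 6.
Permutations = 6!/(3! x 2!).

Final answer: 60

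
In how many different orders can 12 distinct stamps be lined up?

The number of ways to arrange 12 distinct objects is 12!.

Final answer: 12! = 479001600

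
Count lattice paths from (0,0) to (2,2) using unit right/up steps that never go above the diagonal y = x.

Total monotonic paths to (2,2): C(4,2) = 6.
Reflecting each bad path at its first crossing gives a bijection with paths to (1,3): C(4,3) = 4.
Valid Dyck paths: 6 - 4.
(Check: C(4,2) - C(4,3) = C(4,2)/3, the Catalan number C_{2}.)

Final answer: C_{2} = 2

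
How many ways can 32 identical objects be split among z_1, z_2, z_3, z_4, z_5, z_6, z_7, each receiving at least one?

Substitute z'_i = z_i - 1 (so z'_i >= 0). Then sum z'_i = 32 - 7 = 25.
Stars and bars: C(25+7-1, 7-1) = C(31,6).

Final answer: C(31,6) = 736281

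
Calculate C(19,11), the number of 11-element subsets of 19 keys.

C(19,11) = 19!/(11! x 8!).

Final answer: \binom{19}{11} = 75582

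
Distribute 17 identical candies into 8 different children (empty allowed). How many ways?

Stars and bars: C(n+k-1, k-1) = C(24,7).

Final answer: C(24,7) = 346104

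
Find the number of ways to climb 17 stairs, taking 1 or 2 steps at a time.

Condition on the final move: it is a 1-step (f(n-1) ways to get there) or a 2-step (f(n-2) ways), so f(n) = f(n-1) + f(n-2), with f(1)=1, f(2)=2.
Building up term by term: f(1)=1, f(2)=2, f(3)=3, f(4)=5, f(5)=8, f(6)=13, f(7)=21, f(8)=34, f(9)=55, f(10)=89, f(11)=144, f(12)=233, f(13)=377, f(14)=610, f(15)=987, f(16)=1597, f(17)=2584.

Final answer: 2584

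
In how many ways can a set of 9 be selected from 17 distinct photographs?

C(17,9) = 17!/(9! x 8!).

Final answer: \binom{17}{9} = 24310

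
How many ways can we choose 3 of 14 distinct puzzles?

C(14,3) = 14!/(3! x 11!).

Final answer: \binom{14}{3} = 364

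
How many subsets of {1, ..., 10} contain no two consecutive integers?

Condition on whether n belongs to the subset: if not, any valid subset of {1, ..., n-1} works (a(n-1)); if so, n-1 is excluded and the rest is a valid subset of {1, ..., n-2} (a(n-2)). Hence a(n) = a(n-1) + a(n-2), a(1)=2, a(2)=3.
Iterating the recurrence: a(1)=2, a(2)=3, a(3)=5, a(4)=8, a(5)=13, a(6)=21, a(7)=34, a(8)=55, a(9)=89, a(10)=144.

Final answer: 144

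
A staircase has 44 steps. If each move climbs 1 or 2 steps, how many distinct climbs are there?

Condition on the final move: it is a 1-step (f(n-1) ways to get there) or a 2-step (f(n-2) ways), so f(n) = f(n-1) + f(n-2), with f(1)=1, f(2)=2.
Computing successive values: f(1)=1, f(2)=2, f(3)=3, f(4)=5, f(5)=8, f(6)=13, f(7)=21, f(8)=34, f(9)=55, f(10)=89, f(11)=144, f(12)=233, f(13)=377, f(14)=610, f(15)=987, f(16)=1597, f(17)=2584, f(18)=4181, f(19)=6765, f(20)=10946, f(21)=17711, f(22)=28657, f(23)=46368, f(24)=75025, f(25)=121393, f(26)=196418, f(27)=317811, f(28)=514229, f(29)=832040, f(30)=1346269, f(31)=2178309, f(32)=3524578, f(33)=5702887, f(34)=9227465, f(35)=14930352, f(36)=24157817, f(37)=39088169, f(38)=63245986, f(39)=102334155, f(40)=165580141, f(41)=267914296, f(42)=433494437, f(43)=701408733, f(44)=1134903170.

Final answer: 1134903170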